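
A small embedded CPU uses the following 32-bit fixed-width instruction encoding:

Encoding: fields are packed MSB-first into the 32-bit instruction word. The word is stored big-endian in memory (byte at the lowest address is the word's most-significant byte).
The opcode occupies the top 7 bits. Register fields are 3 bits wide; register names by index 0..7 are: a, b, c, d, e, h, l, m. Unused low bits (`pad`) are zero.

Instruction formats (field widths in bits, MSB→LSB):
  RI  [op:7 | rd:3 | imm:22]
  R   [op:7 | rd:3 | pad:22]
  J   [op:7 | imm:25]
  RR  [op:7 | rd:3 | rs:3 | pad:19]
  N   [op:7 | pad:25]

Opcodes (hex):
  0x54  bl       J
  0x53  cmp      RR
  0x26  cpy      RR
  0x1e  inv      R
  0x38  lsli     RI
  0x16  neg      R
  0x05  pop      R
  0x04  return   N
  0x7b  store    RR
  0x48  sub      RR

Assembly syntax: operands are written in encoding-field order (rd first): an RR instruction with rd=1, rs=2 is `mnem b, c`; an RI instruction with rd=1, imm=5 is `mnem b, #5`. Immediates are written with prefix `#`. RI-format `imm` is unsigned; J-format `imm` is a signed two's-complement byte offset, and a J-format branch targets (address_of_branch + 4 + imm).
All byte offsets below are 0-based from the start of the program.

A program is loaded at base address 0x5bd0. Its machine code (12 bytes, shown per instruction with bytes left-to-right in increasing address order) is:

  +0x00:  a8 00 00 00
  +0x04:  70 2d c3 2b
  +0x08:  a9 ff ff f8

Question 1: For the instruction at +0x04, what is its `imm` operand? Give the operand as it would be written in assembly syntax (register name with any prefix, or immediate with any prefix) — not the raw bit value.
off 0x04: read 70 2d c3 2b as big → 0x702dc32b
  op=0x702dc32b>>25=0x38 ⇒ lsli (RI)
  rd: (w>>22)&0x7=0x0 → a
  imm: (w>>0)&0x3fffff=0x2dc32b → #2999083

#2999083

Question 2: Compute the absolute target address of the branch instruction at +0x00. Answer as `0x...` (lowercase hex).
[00] a8 00 00 00 → 0xa8000000
  opcode bits[31:25]=0x54: bl/J
  imm: (w>>0)&0x1ffffff=0x0 → #0
  target = base 0x5bd0 + off 0x00 + 4 + imm 0 = 0x5bd4

0x5bd4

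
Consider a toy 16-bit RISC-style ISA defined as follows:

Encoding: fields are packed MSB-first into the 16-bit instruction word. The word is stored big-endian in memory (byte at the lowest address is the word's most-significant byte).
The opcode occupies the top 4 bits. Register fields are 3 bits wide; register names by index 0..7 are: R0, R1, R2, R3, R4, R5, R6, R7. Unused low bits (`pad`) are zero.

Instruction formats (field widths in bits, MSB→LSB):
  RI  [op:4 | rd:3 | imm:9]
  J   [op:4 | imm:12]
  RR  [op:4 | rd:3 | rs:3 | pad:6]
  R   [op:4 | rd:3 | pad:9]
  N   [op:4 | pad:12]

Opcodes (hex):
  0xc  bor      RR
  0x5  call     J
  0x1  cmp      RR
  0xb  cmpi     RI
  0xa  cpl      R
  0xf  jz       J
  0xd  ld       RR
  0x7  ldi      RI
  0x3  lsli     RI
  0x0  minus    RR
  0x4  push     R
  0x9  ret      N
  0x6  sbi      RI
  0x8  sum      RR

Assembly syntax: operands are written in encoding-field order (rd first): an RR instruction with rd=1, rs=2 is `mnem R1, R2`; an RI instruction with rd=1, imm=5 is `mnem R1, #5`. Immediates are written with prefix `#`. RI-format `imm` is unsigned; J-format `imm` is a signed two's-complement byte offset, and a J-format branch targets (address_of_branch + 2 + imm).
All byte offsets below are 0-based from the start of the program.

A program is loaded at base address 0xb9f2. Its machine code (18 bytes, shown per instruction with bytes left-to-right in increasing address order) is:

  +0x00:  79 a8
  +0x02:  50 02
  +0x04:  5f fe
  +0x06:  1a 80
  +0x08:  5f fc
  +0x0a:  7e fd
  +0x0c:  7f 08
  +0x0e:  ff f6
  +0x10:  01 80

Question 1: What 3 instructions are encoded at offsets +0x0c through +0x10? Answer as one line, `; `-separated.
[0c] 7f 08 → 0x7f08
  op=0x7f08>>12=0x7 ⇒ ldi (RI)
  [11:9] rd=7 = R7
  [8:0] imm=264 = #264
[0e] ff f6 → 0xfff6
  op=0xfff6>>12=0xf ⇒ jz (J)
  [11:0] imm=4086 (s12→-10) = #-10
[10] 01 80 → 0x0180
  op=0x0180>>12=0x0 ⇒ minus (RR)
  [11:9] rd=0 = R0
  [8:6] rs=6 = R6

ldi R7, #264; jz #-10; minus R0, R6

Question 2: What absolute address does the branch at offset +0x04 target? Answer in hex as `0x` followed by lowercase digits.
0xb9f6

off 0x04: read 5f fe as big → 0x5ffe
  opcode bits[15:12]=0x5: call/J
  imm: (w>>0)&0xfff=0xffe (s12→-2) → #-2
  target = base 0xb9f2 + off 0x04 + 2 + imm -2 = 0xb9f6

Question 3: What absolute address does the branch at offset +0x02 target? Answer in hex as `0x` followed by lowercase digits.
0xb9f8

@+02  big-endian(50 02) = 0x5002
  opcode bits[15:12]=0x5: call/J
  imm: (w>>0)&0xfff=0x2 → #2
  target = base 0xb9f2 + off 0x02 + 2 + imm 2 = 0xb9f8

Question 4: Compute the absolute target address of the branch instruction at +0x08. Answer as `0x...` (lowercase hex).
0xb9f8

@+08  big-endian(5f fc) = 0x5ffc
  op=0x5ffc>>12=0x5 ⇒ call (J)
  [11:0] imm=4092 (s12→-4) = #-4
  target = base 0xb9f2 + off 0x08 + 2 + imm -4 = 0xb9f8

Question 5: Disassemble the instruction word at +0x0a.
[0a] 7e fd → 0x7efd
  op=0x7efd>>12=0x7 ⇒ ldi (RI)
  [11:9] rd=7 = R7
  [8:0] imm=253 = #253

ldi R7, #253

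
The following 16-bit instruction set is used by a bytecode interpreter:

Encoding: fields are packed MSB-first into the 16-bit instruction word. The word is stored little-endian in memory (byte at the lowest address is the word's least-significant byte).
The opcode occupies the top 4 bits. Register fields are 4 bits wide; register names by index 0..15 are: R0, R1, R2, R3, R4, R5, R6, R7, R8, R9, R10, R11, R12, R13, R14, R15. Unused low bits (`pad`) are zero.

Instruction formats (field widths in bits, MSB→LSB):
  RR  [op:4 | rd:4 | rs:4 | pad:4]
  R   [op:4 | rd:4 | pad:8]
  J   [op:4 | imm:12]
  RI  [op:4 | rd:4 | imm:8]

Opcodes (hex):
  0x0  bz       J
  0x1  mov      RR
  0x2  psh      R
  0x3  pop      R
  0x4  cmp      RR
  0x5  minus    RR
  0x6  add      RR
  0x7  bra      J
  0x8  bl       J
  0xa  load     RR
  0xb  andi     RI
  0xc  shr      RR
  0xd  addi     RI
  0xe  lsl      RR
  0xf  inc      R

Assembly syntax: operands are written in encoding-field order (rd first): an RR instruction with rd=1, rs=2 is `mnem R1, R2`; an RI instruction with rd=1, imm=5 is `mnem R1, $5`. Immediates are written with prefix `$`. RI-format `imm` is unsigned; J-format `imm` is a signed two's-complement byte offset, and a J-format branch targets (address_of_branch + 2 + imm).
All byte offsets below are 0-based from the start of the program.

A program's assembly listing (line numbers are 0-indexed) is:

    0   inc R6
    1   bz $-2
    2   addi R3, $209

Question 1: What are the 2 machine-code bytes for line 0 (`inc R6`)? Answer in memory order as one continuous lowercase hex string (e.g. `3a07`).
line 0 (inc): pack op=0xf:4|rd=6:4|pad=0:8 = 0xf600; little→ 00 f6

00f6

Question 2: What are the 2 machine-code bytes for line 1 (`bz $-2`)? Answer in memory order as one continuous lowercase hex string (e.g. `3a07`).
1. bz fields op=0x0:4|imm=-2:12 → word 0ffeh → fe 0f

fe0f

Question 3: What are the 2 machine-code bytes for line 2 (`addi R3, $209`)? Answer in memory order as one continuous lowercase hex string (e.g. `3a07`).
d1d3

line 2 (addi): pack op=0xd:4|rd=3:4|imm=209:8 = 0xd3d1; little→ d1 d3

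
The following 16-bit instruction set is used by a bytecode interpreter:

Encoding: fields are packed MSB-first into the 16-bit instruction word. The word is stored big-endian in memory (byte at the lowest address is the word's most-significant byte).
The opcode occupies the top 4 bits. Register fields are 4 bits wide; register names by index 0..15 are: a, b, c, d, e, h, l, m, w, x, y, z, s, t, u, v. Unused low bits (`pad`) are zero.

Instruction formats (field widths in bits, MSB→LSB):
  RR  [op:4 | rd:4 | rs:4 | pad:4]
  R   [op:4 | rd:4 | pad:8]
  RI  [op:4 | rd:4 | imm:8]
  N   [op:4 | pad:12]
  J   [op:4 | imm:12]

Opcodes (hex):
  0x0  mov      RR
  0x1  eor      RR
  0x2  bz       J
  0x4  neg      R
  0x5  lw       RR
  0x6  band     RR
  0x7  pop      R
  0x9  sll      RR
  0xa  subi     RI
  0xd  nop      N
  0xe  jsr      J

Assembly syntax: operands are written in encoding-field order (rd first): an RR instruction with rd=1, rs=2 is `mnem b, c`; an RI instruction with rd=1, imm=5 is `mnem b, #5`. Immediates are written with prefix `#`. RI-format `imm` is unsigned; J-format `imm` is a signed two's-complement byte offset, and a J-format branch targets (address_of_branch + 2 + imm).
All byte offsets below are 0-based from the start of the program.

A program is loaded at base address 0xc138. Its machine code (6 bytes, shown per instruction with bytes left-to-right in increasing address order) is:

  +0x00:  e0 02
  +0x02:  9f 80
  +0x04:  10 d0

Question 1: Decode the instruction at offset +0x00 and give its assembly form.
jsr #2

[00] e0 02 → 0xe002
  opcode bits[15:12]=0xe: jsr/J
  imm: (w>>0)&0xfff=0x2 → #2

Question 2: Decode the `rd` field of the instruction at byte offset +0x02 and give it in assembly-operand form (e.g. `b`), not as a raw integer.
+0x02: 9f 80 ⇒ word 0x9f80 (big)
  top 4b → 0x9 → sll [RR]
  rd: (w>>8)&0xf=0xf → v
  rs: (w>>4)&0xf=0x8 → w

v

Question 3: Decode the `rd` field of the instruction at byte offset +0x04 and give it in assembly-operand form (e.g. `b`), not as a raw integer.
a

+0x04: 10 d0 ⇒ word 0x10d0 (big)
  opcode bits[15:12]=0x1: eor/RR
  rd: (w>>8)&0xf=0x0 → a
  rs: (w>>4)&0xf=0xd → t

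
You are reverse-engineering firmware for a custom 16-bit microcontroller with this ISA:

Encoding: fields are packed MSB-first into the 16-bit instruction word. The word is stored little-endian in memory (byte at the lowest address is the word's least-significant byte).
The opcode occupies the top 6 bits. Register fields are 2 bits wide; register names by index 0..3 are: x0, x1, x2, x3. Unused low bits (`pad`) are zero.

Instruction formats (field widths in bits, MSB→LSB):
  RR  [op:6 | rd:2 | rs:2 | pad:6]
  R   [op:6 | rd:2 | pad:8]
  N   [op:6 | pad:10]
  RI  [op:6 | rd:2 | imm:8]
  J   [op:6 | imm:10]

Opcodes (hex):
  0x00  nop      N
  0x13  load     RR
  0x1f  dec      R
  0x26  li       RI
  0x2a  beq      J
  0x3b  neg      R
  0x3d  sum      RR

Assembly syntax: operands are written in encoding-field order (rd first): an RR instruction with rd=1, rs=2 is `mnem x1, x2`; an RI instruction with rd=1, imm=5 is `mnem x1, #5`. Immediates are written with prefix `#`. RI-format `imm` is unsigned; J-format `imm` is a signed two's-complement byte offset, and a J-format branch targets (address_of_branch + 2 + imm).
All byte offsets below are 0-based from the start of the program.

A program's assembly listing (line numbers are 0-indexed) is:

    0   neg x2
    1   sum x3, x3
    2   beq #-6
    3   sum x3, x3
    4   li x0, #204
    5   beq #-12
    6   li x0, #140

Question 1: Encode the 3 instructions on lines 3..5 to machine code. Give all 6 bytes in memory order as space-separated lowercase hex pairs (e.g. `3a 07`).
c0 f7 cc 98 f4 ab

3. sum fields op=0x3d:6|rd=3:2|rs=3:2|pad=0:6 → word f7c0h → c0 f7
4. li fields op=0x26:6|rd=0:2|imm=204:8 → word 98cch → cc 98
5. beq fields op=0x2a:6|imm=-12:10 → word abf4h → f4 ab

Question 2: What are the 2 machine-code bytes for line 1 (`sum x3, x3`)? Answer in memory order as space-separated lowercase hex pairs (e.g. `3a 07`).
1. sum fields op=0x3d:6|rd=3:2|rs=3:2|pad=0:6 → word f7c0h → c0 f7

c0 f7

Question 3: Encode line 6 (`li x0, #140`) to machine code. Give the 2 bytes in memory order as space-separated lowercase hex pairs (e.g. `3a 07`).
line 6 (li): pack op=0x26:6|rd=0:2|imm=140:8 = 0x988c; little→ 8c 98

8c 98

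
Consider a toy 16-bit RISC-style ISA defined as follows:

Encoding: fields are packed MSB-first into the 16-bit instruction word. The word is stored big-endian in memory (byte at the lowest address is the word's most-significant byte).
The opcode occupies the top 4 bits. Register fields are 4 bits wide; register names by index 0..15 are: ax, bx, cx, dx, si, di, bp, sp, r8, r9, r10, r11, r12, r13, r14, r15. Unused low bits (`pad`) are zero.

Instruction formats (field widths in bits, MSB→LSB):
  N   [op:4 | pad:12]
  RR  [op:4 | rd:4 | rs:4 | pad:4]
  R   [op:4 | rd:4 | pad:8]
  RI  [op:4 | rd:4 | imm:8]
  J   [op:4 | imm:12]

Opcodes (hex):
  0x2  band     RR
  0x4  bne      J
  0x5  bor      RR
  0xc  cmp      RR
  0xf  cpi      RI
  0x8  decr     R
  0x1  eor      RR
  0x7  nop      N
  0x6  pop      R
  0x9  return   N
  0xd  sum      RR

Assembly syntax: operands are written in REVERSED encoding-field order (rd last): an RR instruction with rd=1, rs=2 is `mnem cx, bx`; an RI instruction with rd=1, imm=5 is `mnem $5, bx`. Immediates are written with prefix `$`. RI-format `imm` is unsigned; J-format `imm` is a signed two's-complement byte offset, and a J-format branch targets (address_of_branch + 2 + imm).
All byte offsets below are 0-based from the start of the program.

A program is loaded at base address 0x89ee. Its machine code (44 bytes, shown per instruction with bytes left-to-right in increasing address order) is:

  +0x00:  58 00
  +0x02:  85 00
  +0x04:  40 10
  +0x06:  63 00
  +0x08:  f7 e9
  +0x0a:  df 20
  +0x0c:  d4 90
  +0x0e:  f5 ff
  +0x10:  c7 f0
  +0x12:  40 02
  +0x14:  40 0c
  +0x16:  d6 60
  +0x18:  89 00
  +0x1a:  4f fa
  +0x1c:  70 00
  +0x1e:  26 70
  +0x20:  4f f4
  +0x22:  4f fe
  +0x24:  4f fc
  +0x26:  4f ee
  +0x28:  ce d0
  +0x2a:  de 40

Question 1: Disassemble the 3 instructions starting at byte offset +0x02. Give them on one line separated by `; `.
decr di; bne $16; pop dx

[02] 85 00 → 0x8500
  top 4b → 0x8 → decr [R]
  rd@[11:8]=0x5 ⇒ di
[04] 40 10 → 0x4010
  top 4b → 0x4 → bne [J]
  imm@[11:0]=0x10 ⇒ $16
[06] 63 00 → 0x6300
  top 4b → 0x6 → pop [R]
  rd@[11:8]=0x3 ⇒ dx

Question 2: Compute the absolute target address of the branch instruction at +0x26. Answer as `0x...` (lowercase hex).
0x8a04

off 0x26: read 4f ee as big → 0x4fee
  top 4b → 0x4 → bne [J]
  [11:0] imm=4078 (s12→-18) = $-18
  target = base 0x89ee + off 0x26 + 2 + imm -18 = 0x8a04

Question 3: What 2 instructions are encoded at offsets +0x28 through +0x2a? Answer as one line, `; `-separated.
cmp r13, r14; sum si, r14

off 0x28: read ce d0 as big → 0xced0
  top 4b → 0xc → cmp [RR]
  rd: (w>>8)&0xf=0xe → r14
  rs: (w>>4)&0xf=0xd → r13
off 0x2a: read de 40 as big → 0xde40
  top 4b → 0xd → sum [RR]
  rd: (w>>8)&0xf=0xe → r14
  rs: (w>>4)&0xf=0x4 → si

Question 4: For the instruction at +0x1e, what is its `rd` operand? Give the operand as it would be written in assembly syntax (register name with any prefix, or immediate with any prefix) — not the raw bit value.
off 0x1e: read 26 70 as big → 0x2670
  top 4b → 0x2 → band [RR]
  rd: (w>>8)&0xf=0x6 → bp
  rs: (w>>4)&0xf=0x7 → sp

bp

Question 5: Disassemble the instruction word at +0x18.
off 0x18: read 89 00 as big → 0x8900
  top 4b → 0x8 → decr [R]
  rd: (w>>8)&0xf=0x9 → r9

decr r9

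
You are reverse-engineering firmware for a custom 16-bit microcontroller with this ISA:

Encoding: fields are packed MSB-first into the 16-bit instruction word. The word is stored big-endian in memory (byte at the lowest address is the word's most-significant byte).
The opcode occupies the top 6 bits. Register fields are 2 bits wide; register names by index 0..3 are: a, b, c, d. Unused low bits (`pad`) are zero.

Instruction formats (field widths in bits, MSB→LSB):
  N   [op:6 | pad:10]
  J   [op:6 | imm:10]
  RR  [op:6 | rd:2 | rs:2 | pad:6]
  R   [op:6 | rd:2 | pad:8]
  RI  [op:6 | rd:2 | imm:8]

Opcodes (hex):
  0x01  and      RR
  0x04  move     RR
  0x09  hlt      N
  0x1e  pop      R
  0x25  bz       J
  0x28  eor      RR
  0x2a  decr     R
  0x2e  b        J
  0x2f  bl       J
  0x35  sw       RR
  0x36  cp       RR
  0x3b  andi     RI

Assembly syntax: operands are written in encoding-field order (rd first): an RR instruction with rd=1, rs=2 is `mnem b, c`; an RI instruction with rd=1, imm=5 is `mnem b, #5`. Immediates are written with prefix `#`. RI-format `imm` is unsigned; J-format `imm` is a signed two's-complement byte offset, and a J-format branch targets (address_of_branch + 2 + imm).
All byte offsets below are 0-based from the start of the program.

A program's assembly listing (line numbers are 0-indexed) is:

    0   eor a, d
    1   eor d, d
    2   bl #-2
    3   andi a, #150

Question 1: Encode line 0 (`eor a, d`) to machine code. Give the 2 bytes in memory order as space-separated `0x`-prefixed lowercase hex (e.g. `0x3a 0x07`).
0xa0 0xc0

line 0 (eor): pack op=0x28:6|rd=0:2|rs=3:2|pad=0:6 = 0xa0c0; big→ a0 c0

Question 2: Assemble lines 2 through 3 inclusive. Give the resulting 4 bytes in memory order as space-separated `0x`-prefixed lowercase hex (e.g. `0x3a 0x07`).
line 2 (bl): pack op=0x2f:6|imm=-2:10 = 0xbffe; big→ bf fe
line 3 (andi): pack op=0x3b:6|rd=0:2|imm=150:8 = 0xec96; big→ ec 96

0xbf 0xfe 0xec 0x96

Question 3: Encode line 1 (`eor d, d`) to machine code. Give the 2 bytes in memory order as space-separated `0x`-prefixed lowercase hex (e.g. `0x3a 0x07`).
L1: eor op=0x28:6|rd=3:2|rs=3:2|pad=0:6 ⇒ 0xa3c0 ⇒ big a3 c0

0xa3 0xc0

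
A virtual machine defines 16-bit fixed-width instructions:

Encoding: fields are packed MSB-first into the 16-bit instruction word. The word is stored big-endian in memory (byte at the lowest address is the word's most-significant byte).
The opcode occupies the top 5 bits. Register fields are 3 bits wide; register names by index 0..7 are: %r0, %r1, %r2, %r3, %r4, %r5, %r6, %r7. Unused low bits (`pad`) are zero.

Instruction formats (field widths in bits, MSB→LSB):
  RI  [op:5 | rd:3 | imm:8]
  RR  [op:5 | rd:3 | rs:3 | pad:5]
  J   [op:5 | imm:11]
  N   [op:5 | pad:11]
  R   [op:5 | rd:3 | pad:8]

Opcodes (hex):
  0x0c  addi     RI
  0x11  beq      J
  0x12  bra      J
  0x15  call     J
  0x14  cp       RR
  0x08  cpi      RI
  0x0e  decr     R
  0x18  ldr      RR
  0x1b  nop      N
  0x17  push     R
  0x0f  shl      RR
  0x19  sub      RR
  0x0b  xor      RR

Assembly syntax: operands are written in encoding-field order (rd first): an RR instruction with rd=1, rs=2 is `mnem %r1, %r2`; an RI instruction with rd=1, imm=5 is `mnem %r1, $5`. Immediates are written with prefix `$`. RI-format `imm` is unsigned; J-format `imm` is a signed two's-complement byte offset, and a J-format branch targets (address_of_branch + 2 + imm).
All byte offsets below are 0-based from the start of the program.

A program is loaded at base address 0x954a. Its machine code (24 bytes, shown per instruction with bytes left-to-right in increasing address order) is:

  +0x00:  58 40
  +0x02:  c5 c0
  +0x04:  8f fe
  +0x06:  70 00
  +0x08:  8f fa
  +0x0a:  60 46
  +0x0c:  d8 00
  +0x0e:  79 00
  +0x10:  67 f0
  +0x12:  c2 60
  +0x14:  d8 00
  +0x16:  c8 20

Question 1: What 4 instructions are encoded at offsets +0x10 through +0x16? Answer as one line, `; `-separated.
addi %r7, $240; ldr %r2, %r3; nop; sub %r0, %r1

+0x10: 67 f0 ⇒ word 0x67f0 (big)
  top 5b → 0xc → addi [RI]
  rd: (w>>8)&0x7=0x7 → %r7
  imm: (w>>0)&0xff=0xf0 → $240
+0x12: c2 60 ⇒ word 0xc260 (big)
  top 5b → 0x18 → ldr [RR]
  rd: (w>>8)&0x7=0x2 → %r2
  rs: (w>>5)&0x7=0x3 → %r3
+0x14: d8 00 ⇒ word 0xd800 (big)
  top 5b → 0x1b → nop [N]
+0x16: c8 20 ⇒ word 0xc820 (big)
  top 5b → 0x19 → sub [RR]
  rd: (w>>8)&0x7=0x0 → %r0
  rs: (w>>5)&0x7=0x1 → %r1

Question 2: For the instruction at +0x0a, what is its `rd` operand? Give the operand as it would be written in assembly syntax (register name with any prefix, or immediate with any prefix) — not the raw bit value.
@+0a  big-endian(60 46) = 0x6046
  opcode bits[15:11]=0xc: addi/RI
  rd: (w>>8)&0x7=0x0 → %r0
  imm: (w>>0)&0xff=0x46 → $70

%r0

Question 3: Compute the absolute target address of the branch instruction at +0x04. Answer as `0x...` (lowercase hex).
off 0x04: read 8f fe as big → 0x8ffe
  opcode bits[15:11]=0x11: beq/J
  [10:0] imm=2046 (s11→-2) = $-2
  target = base 0x954a + off 0x04 + 2 + imm -2 = 0x954e

0x954e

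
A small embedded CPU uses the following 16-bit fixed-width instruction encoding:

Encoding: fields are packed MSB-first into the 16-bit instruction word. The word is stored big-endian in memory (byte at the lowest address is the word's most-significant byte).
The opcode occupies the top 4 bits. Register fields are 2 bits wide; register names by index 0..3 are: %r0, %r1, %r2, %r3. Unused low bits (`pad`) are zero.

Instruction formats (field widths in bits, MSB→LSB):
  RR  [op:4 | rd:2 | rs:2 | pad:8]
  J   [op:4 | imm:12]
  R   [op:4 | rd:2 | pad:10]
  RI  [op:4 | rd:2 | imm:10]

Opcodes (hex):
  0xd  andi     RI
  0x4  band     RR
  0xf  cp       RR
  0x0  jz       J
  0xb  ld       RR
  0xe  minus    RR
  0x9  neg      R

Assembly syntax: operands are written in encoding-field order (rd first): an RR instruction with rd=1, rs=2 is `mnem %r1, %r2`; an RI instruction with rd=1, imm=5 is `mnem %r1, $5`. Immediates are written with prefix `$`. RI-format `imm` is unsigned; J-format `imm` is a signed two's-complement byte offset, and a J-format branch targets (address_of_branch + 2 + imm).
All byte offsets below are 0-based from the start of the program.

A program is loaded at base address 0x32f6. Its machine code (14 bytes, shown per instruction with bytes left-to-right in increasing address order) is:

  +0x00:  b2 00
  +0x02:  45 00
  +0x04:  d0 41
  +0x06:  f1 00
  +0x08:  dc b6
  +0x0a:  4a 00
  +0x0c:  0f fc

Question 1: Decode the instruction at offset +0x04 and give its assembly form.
andi %r0, $65

@+04  big-endian(d0 41) = 0xd041
  op=0xd041>>12=0xd ⇒ andi (RI)
  rd: (w>>10)&0x3=0x0 → %r0
  imm: (w>>0)&0x3ff=0x41 → $65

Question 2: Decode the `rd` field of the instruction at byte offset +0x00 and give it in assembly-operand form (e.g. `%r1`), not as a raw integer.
+0x00: b2 00 ⇒ word 0xb200 (big)
  opcode bits[15:12]=0xb: ld/RR
  rd@[11:10]=0x0 ⇒ %r0
  rs@[9:8]=0x2 ⇒ %r2

%r0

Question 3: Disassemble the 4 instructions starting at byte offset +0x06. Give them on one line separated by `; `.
@+06  big-endian(f1 00) = 0xf100
  opcode bits[15:12]=0xf: cp/RR
  rd@[11:10]=0x0 ⇒ %r0
  rs@[9:8]=0x1 ⇒ %r1
@+08  big-endian(dc b6) = 0xdcb6
  opcode bits[15:12]=0xd: andi/RI
  rd@[11:10]=0x3 ⇒ %r3
  imm@[9:0]=0xb6 ⇒ $182
@+0a  big-endian(4a 00) = 0x4a00
  opcode bits[15:12]=0x4: band/RR
  rd@[11:10]=0x2 ⇒ %r2
  rs@[9:8]=0x2 ⇒ %r2
@+0c  big-endian(0f fc) = 0x0ffc
  opcode bits[15:12]=0x0: jz/J
  imm@[11:0]=0xffc (s12→-4) ⇒ $-4

cp %r0, %r1; andi %r3, $182; band %r2, %r2; jz $-4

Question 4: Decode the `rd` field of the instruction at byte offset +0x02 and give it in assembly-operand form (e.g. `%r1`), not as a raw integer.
@+02  big-endian(45 00) = 0x4500
  op=0x4500>>12=0x4 ⇒ band (RR)
  rd@[11:10]=0x1 ⇒ %r1
  rs@[9:8]=0x1 ⇒ %r1

%r1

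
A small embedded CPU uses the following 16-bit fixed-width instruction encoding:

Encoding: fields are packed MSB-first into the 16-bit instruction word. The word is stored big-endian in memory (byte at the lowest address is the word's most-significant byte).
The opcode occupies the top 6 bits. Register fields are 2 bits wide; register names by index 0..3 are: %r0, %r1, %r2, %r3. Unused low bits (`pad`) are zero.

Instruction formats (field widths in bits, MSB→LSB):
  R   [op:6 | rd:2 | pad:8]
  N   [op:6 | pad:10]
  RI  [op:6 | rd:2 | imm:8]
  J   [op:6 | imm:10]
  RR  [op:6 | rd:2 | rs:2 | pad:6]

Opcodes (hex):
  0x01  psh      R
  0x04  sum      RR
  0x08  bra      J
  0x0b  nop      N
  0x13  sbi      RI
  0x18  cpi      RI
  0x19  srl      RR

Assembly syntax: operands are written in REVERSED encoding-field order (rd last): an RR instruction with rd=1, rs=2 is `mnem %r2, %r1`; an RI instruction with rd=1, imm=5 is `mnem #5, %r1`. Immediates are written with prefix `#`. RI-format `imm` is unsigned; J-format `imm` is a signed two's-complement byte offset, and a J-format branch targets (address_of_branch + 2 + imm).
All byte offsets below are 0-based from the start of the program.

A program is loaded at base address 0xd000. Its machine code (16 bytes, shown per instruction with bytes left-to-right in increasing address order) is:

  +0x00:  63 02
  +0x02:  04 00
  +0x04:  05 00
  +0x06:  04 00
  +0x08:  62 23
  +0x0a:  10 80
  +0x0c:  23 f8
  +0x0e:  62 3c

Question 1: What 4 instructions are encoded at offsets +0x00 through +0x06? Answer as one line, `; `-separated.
[00] 63 02 → 0x6302
  opcode bits[15:10]=0x18: cpi/RI
  [9:8] rd=3 = %r3
  [7:0] imm=2 = #2
[02] 04 00 → 0x0400
  opcode bits[15:10]=0x1: psh/R
  [9:8] rd=0 = %r0
[04] 05 00 → 0x0500
  opcode bits[15:10]=0x1: psh/R
  [9:8] rd=1 = %r1
[06] 04 00 → 0x0400
  opcode bits[15:10]=0x1: psh/R
  [9:8] rd=0 = %r0

cpi #2, %r3; psh %r0; psh %r1; psh %r0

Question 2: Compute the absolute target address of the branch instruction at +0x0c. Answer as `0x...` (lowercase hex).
0xd006

[0c] 23 f8 → 0x23f8
  opcode bits[15:10]=0x8: bra/J
  [9:0] imm=1016 (s10→-8) = #-8
  target = base 0xd000 + off 0x0c + 2 + imm -8 = 0xd006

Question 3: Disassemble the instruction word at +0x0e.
cpi #60, %r2

@+0e  big-endian(62 3c) = 0x623c
  top 6b → 0x18 → cpi [RI]
  rd@[9:8]=0x2 ⇒ %r2
  imm@[7:0]=0x3c ⇒ #60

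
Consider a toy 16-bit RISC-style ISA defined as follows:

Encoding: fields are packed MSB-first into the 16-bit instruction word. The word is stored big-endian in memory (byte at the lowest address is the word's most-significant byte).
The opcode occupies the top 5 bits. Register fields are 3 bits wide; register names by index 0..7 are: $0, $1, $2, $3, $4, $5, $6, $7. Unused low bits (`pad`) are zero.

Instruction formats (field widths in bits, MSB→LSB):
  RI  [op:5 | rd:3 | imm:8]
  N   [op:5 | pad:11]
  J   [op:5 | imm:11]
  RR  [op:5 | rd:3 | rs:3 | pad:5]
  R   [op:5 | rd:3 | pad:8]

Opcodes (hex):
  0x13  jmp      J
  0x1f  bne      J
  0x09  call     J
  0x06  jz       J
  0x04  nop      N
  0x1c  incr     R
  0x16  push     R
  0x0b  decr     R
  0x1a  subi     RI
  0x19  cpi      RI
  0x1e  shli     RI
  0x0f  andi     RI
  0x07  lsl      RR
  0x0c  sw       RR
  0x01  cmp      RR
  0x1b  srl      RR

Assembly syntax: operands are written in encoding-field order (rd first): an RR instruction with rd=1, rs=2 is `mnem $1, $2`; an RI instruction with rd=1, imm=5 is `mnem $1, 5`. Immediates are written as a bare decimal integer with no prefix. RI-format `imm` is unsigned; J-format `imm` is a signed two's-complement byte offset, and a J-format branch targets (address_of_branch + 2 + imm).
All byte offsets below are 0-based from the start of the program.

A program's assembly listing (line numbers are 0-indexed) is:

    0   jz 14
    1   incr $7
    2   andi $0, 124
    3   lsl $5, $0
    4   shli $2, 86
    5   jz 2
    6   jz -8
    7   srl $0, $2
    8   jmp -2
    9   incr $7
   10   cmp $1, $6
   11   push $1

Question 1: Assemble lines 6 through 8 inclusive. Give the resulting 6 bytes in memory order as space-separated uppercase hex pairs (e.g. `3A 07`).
line 6 (jz): pack op=0x6:5|imm=-8:11 = 0x37f8; big→ 37 f8
line 7 (srl): pack op=0x1b:5|rd=0:3|rs=2:3|pad=0:5 = 0xd840; big→ d8 40
line 8 (jmp): pack op=0x13:5|imm=-2:11 = 0x9ffe; big→ 9f fe

37 F8 D8 40 9F FE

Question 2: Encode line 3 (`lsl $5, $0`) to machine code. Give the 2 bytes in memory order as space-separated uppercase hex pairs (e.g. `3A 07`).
3D 00

line 3 (lsl): pack op=0x7:5|rd=5:3|rs=0:3|pad=0:5 = 0x3d00; big→ 3d 00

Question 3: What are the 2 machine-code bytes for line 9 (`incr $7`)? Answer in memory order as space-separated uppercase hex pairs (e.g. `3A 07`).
E7 00

line 9 (incr): pack op=0x1c:5|rd=7:3|pad=0:8 = 0xe700; big→ e7 00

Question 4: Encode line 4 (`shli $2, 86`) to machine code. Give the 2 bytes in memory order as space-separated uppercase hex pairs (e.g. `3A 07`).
F2 56

line 4 (shli): pack op=0x1e:5|rd=2:3|imm=86:8 = 0xf256; big→ f2 56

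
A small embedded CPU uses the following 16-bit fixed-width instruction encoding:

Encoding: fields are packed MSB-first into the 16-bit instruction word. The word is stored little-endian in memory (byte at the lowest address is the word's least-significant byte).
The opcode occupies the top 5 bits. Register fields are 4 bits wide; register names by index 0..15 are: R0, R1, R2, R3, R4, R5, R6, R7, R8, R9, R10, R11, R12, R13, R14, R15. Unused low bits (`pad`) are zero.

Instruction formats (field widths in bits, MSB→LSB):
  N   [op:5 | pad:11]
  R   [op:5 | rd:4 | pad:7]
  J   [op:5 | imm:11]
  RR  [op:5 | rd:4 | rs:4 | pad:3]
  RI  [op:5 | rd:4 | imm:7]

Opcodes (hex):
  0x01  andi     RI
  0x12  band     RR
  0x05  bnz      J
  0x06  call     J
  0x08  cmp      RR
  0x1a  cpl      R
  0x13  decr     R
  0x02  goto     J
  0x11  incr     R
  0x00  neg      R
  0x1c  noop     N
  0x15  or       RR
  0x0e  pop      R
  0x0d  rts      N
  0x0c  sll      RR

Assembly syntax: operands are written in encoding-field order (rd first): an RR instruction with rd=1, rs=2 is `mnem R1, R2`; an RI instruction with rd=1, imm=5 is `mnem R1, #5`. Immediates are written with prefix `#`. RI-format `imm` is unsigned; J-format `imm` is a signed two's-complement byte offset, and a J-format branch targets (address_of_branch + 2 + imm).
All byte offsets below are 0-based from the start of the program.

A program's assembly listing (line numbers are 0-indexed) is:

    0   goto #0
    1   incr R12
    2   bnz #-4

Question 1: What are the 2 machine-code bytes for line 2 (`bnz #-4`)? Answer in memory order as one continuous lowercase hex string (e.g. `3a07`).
fc2f

2. bnz fields op=0x5:5|imm=-4:11 → word 2ffch → fc 2f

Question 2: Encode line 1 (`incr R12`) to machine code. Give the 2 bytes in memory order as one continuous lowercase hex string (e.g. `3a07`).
008e

1. incr fields op=0x11:5|rd=12:4|pad=0:7 → word 8e00h → 00 8e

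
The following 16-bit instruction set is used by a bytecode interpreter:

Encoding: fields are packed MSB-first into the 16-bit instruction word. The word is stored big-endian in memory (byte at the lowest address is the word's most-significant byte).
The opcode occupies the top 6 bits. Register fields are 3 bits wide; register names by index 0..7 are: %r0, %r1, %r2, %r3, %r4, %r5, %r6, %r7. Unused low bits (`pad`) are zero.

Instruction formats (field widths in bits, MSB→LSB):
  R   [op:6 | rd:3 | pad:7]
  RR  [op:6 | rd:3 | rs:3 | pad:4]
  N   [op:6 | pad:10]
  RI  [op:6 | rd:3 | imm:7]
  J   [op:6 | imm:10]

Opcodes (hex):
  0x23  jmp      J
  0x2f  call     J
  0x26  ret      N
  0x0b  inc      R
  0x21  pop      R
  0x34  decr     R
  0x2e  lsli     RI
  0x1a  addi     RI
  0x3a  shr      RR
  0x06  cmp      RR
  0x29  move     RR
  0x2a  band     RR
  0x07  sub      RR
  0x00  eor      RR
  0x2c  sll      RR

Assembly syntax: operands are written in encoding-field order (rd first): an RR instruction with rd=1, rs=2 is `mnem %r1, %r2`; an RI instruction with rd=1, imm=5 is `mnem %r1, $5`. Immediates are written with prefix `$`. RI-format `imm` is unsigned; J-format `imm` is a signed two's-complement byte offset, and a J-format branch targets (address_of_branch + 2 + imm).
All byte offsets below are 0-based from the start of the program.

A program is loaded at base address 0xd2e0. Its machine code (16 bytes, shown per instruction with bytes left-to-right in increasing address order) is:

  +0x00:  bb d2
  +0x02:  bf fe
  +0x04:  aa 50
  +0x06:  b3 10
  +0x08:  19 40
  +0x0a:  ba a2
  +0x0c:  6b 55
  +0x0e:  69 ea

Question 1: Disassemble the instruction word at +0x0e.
off 0x0e: read 69 ea as big → 0x69ea
  op=0x69ea>>10=0x1a ⇒ addi (RI)
  rd: (w>>7)&0x7=0x3 → %r3
  imm: (w>>0)&0x7f=0x6a → $106

addi %r3, $106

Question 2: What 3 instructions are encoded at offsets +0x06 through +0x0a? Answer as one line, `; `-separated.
[06] b3 10 → 0xb310
  top 6b → 0x2c → sll [RR]
  rd: (w>>7)&0x7=0x6 → %r6
  rs: (w>>4)&0x7=0x1 → %r1
[08] 19 40 → 0x1940
  top 6b → 0x6 → cmp [RR]
  rd: (w>>7)&0x7=0x2 → %r2
  rs: (w>>4)&0x7=0x4 → %r4
[0a] ba a2 → 0xbaa2
  top 6b → 0x2e → lsli [RI]
  rd: (w>>7)&0x7=0x5 → %r5
  imm: (w>>0)&0x7f=0x22 → $34

sll %r6, %r1; cmp %r2, %r4; lsli %r5, $34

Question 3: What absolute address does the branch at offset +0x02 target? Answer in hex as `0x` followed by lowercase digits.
+0x02: bf fe ⇒ word 0xbffe (big)
  top 6b → 0x2f → call [J]
  imm@[9:0]=0x3fe (s10→-2) ⇒ $-2
  target = base 0xd2e0 + off 0x02 + 2 + imm -2 = 0xd2e2

0xd2e2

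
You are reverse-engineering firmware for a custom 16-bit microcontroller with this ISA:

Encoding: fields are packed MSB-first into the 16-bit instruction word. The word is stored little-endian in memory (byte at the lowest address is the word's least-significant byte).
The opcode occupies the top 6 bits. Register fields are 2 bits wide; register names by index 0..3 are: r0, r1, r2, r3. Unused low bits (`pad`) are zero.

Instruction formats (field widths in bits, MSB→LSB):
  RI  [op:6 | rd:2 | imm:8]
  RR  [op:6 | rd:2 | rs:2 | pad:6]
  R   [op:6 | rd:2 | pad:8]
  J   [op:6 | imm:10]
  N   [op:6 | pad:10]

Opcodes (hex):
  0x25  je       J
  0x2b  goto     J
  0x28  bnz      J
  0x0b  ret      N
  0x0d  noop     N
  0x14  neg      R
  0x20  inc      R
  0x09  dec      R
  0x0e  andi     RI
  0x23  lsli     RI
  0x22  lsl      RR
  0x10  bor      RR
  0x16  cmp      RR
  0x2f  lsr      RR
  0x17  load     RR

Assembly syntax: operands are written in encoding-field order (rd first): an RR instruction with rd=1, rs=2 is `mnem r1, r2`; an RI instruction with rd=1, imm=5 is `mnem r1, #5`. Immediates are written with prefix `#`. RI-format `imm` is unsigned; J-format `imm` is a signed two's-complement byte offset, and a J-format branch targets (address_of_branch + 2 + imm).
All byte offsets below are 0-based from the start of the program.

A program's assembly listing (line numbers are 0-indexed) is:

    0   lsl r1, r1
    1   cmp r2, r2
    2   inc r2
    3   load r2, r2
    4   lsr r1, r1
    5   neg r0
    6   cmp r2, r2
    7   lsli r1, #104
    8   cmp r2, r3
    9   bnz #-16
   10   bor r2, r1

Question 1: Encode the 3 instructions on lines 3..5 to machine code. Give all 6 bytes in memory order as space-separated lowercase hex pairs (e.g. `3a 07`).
line 3 (load): pack op=0x17:6|rd=2:2|rs=2:2|pad=0:6 = 0x5e80; little→ 80 5e
line 4 (lsr): pack op=0x2f:6|rd=1:2|rs=1:2|pad=0:6 = 0xbd40; little→ 40 bd
line 5 (neg): pack op=0x14:6|rd=0:2|pad=0:8 = 0x5000; little→ 00 50

80 5e 40 bd 00 50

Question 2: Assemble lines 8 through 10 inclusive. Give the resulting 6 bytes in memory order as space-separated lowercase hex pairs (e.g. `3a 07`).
c0 5a f0 a3 40 42

8. cmp fields op=0x16:6|rd=2:2|rs=3:2|pad=0:6 → word 5ac0h → c0 5a
9. bnz fields op=0x28:6|imm=-16:10 → word a3f0h → f0 a3
10. bor fields op=0x10:6|rd=2:2|rs=1:2|pad=0:6 → word 4240h → 40 42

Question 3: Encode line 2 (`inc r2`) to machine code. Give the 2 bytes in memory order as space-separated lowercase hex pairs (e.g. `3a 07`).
2. inc fields op=0x20:6|rd=2:2|pad=0:8 → word 8200h → 00 82

00 82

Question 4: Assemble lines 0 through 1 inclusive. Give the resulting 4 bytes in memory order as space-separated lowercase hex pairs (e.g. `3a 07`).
40 89 80 5a

0. lsl fields op=0x22:6|rd=1:2|rs=1:2|pad=0:6 → word 8940h → 40 89
1. cmp fields op=0x16:6|rd=2:2|rs=2:2|pad=0:6 → word 5a80h → 80 5a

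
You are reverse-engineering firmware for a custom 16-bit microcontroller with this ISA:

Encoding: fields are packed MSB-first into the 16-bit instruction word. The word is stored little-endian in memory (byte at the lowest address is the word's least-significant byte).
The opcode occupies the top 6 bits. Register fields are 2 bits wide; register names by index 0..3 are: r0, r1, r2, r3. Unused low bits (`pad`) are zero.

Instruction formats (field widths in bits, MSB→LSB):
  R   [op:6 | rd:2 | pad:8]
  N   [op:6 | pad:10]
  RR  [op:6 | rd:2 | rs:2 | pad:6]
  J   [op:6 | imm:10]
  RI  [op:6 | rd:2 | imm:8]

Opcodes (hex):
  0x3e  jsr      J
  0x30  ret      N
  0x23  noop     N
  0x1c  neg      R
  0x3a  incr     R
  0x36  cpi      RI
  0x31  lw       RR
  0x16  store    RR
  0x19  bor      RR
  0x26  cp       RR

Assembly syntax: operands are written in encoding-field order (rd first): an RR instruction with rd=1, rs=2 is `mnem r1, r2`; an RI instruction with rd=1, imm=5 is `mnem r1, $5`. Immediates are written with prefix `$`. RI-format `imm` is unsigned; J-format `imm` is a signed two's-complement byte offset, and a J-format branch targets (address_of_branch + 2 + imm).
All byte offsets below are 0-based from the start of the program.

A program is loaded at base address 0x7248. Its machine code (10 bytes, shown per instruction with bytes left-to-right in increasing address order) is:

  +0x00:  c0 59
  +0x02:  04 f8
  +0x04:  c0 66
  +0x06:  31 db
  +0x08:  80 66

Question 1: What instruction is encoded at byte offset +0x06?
cpi r3, $49

off 0x06: read 31 db as little → 0xdb31
  op=0xdb31>>10=0x36 ⇒ cpi (RI)
  rd@[9:8]=0x3 ⇒ r3
  imm@[7:0]=0x31 ⇒ $49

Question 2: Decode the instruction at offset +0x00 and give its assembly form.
off 0x00: read c0 59 as little → 0x59c0
  top 6b → 0x16 → store [RR]
  rd@[9:8]=0x1 ⇒ r1
  rs@[7:6]=0x3 ⇒ r3

store r1, r3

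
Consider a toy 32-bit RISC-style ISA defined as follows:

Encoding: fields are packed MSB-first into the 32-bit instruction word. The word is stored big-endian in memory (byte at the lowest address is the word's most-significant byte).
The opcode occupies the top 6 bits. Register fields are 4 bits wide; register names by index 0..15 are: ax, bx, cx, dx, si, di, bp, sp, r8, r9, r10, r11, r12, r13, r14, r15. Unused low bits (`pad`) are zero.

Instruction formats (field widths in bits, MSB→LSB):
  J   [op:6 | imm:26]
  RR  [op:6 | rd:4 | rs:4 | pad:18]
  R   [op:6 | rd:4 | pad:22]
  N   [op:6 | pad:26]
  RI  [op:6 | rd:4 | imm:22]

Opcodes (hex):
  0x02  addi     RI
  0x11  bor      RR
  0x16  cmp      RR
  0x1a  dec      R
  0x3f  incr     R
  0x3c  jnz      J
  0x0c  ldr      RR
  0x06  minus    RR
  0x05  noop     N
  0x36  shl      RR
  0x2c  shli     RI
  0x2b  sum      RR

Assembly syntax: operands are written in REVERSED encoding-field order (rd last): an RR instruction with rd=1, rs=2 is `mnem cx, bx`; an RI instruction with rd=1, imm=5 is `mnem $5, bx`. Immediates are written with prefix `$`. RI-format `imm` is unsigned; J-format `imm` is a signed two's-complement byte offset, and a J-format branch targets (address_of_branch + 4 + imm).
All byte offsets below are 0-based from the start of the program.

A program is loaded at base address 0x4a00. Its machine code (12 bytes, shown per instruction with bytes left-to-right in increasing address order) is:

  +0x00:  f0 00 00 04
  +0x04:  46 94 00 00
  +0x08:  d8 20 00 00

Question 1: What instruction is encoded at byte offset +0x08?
shl r8, ax

[08] d8 20 00 00 → 0xd8200000
  op=0xd8200000>>26=0x36 ⇒ shl (RR)
  rd: (w>>22)&0xf=0x0 → ax
  rs: (w>>18)&0xf=0x8 → r8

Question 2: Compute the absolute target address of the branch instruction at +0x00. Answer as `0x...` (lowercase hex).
0x4a08

@+00  big-endian(f0 00 00 04) = 0xf0000004
  opcode bits[31:26]=0x3c: jnz/J
  imm: (w>>0)&0x3ffffff=0x4 → $4
  target = base 0x4a00 + off 0x00 + 4 + imm 4 = 0x4a08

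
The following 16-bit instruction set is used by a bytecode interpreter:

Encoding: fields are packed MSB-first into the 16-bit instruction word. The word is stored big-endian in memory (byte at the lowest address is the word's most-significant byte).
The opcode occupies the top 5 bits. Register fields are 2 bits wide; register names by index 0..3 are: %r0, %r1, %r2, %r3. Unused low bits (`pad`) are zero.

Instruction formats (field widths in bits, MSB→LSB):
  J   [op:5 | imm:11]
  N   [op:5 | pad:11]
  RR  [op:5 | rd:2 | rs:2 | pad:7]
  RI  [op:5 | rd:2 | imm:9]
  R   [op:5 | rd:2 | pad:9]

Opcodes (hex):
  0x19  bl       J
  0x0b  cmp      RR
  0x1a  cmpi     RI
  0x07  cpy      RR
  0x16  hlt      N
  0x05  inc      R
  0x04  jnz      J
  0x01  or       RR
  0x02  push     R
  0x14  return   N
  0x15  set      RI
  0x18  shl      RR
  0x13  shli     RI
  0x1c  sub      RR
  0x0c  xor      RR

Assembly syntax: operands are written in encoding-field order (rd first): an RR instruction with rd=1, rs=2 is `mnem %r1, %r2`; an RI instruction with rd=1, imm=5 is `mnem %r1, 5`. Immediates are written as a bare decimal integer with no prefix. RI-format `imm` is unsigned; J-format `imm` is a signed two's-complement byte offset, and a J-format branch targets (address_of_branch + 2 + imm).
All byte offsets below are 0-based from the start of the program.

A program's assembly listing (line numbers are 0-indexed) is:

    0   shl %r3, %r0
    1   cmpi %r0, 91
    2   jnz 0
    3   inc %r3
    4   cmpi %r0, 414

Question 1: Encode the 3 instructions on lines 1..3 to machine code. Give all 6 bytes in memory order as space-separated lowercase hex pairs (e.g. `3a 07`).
line 1 (cmpi): pack op=0x1a:5|rd=0:2|imm=91:9 = 0xd05b; big→ d0 5b
line 2 (jnz): pack op=0x4:5|imm=0:11 = 0x2000; big→ 20 00
line 3 (inc): pack op=0x5:5|rd=3:2|pad=0:9 = 0x2e00; big→ 2e 00

d0 5b 20 00 2e 00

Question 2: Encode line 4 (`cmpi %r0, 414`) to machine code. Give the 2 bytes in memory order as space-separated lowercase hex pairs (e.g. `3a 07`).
d1 9e

L4: cmpi op=0x1a:5|rd=0:2|imm=414:9 ⇒ 0xd19e ⇒ big d1 9e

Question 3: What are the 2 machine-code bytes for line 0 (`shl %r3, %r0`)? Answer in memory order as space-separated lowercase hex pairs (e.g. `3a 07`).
line 0 (shl): pack op=0x18:5|rd=3:2|rs=0:2|pad=0:7 = 0xc600; big→ c6 00

c6 00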